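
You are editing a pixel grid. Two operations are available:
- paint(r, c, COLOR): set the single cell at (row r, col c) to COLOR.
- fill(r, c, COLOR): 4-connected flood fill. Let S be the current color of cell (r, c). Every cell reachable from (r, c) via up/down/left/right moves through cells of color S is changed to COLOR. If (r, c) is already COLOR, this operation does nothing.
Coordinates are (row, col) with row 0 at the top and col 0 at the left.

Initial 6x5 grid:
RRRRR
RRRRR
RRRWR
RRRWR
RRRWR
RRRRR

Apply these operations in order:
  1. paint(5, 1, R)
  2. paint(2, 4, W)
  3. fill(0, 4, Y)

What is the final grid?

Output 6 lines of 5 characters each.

After op 1 paint(5,1,R):
RRRRR
RRRRR
RRRWR
RRRWR
RRRWR
RRRRR
After op 2 paint(2,4,W):
RRRRR
RRRRR
RRRWW
RRRWR
RRRWR
RRRRR
After op 3 fill(0,4,Y) [26 cells changed]:
YYYYY
YYYYY
YYYWW
YYYWY
YYYWY
YYYYY

Answer: YYYYY
YYYYY
YYYWW
YYYWY
YYYWY
YYYYY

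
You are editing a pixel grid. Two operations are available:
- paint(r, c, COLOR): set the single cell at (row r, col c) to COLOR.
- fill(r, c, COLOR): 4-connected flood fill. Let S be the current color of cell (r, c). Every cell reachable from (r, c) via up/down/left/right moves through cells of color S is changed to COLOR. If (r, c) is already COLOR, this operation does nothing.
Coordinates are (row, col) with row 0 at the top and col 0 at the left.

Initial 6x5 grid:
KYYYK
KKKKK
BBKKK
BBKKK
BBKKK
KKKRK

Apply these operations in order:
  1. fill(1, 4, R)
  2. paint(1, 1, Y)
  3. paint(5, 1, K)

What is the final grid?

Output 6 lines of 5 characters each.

Answer: RYYYR
RYRRR
BBRRR
BBRRR
BBRRR
RKRRR

Derivation:
After op 1 fill(1,4,R) [20 cells changed]:
RYYYR
RRRRR
BBRRR
BBRRR
BBRRR
RRRRR
After op 2 paint(1,1,Y):
RYYYR
RYRRR
BBRRR
BBRRR
BBRRR
RRRRR
After op 3 paint(5,1,K):
RYYYR
RYRRR
BBRRR
BBRRR
BBRRR
RKRRR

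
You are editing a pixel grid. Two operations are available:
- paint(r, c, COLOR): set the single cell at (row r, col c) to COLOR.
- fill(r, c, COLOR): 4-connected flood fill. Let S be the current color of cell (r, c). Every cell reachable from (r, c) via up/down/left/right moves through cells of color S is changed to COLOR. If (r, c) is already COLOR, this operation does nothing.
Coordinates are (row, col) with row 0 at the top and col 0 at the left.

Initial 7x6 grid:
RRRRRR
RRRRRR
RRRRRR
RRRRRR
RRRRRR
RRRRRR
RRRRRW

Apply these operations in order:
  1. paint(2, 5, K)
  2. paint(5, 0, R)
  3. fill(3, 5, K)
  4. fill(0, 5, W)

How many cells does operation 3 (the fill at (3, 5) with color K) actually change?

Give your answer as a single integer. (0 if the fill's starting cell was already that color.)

After op 1 paint(2,5,K):
RRRRRR
RRRRRR
RRRRRK
RRRRRR
RRRRRR
RRRRRR
RRRRRW
After op 2 paint(5,0,R):
RRRRRR
RRRRRR
RRRRRK
RRRRRR
RRRRRR
RRRRRR
RRRRRW
After op 3 fill(3,5,K) [40 cells changed]:
KKKKKK
KKKKKK
KKKKKK
KKKKKK
KKKKKK
KKKKKK
KKKKKW

Answer: 40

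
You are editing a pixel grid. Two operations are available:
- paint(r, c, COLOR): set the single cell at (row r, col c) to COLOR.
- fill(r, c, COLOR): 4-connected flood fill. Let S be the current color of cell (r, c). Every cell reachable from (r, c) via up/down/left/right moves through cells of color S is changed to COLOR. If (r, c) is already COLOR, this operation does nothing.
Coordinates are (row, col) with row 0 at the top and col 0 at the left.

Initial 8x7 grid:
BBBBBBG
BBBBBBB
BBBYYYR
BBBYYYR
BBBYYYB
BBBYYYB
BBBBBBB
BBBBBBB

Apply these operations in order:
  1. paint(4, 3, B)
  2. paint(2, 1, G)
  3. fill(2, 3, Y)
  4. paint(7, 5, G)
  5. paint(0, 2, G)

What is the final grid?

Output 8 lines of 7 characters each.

After op 1 paint(4,3,B):
BBBBBBG
BBBBBBB
BBBYYYR
BBBYYYR
BBBBYYB
BBBYYYB
BBBBBBB
BBBBBBB
After op 2 paint(2,1,G):
BBBBBBG
BBBBBBB
BGBYYYR
BBBYYYR
BBBBYYB
BBBYYYB
BBBBBBB
BBBBBBB
After op 3 fill(2,3,Y) [0 cells changed]:
BBBBBBG
BBBBBBB
BGBYYYR
BBBYYYR
BBBBYYB
BBBYYYB
BBBBBBB
BBBBBBB
After op 4 paint(7,5,G):
BBBBBBG
BBBBBBB
BGBYYYR
BBBYYYR
BBBBYYB
BBBYYYB
BBBBBBB
BBBBBGB
After op 5 paint(0,2,G):
BBGBBBG
BBBBBBB
BGBYYYR
BBBYYYR
BBBBYYB
BBBYYYB
BBBBBBB
BBBBBGB

Answer: BBGBBBG
BBBBBBB
BGBYYYR
BBBYYYR
BBBBYYB
BBBYYYB
BBBBBBB
BBBBBGB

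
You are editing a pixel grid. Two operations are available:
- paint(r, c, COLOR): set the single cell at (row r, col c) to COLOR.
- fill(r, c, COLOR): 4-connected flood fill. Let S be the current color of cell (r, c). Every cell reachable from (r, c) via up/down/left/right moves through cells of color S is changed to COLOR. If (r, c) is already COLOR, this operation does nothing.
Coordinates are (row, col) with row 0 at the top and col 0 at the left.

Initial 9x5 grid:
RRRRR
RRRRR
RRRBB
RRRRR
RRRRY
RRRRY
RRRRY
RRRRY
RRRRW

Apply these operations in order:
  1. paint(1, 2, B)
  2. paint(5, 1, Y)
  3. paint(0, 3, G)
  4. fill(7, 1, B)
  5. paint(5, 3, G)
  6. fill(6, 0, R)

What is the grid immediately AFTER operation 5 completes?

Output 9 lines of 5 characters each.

Answer: BBBGR
BBBRR
BBBBB
BBBBB
BBBBY
BYBGY
BBBBY
BBBBY
BBBBW

Derivation:
After op 1 paint(1,2,B):
RRRRR
RRBRR
RRRBB
RRRRR
RRRRY
RRRRY
RRRRY
RRRRY
RRRRW
After op 2 paint(5,1,Y):
RRRRR
RRBRR
RRRBB
RRRRR
RRRRY
RYRRY
RRRRY
RRRRY
RRRRW
After op 3 paint(0,3,G):
RRRGR
RRBRR
RRRBB
RRRRR
RRRRY
RYRRY
RRRRY
RRRRY
RRRRW
After op 4 fill(7,1,B) [32 cells changed]:
BBBGR
BBBRR
BBBBB
BBBBB
BBBBY
BYBBY
BBBBY
BBBBY
BBBBW
After op 5 paint(5,3,G):
BBBGR
BBBRR
BBBBB
BBBBB
BBBBY
BYBGY
BBBBY
BBBBY
BBBBW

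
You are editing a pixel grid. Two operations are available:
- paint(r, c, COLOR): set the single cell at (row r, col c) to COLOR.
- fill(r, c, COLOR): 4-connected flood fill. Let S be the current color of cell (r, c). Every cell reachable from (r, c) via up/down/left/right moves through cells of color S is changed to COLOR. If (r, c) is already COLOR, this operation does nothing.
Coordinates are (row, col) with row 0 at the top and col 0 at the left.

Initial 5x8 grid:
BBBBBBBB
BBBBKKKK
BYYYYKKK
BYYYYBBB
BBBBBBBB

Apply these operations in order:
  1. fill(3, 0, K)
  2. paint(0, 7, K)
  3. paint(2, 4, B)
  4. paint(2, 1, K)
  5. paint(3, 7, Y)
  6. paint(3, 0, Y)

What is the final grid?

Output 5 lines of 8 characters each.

After op 1 fill(3,0,K) [25 cells changed]:
KKKKKKKK
KKKKKKKK
KYYYYKKK
KYYYYKKK
KKKKKKKK
After op 2 paint(0,7,K):
KKKKKKKK
KKKKKKKK
KYYYYKKK
KYYYYKKK
KKKKKKKK
After op 3 paint(2,4,B):
KKKKKKKK
KKKKKKKK
KYYYBKKK
KYYYYKKK
KKKKKKKK
After op 4 paint(2,1,K):
KKKKKKKK
KKKKKKKK
KKYYBKKK
KYYYYKKK
KKKKKKKK
After op 5 paint(3,7,Y):
KKKKKKKK
KKKKKKKK
KKYYBKKK
KYYYYKKY
KKKKKKKK
After op 6 paint(3,0,Y):
KKKKKKKK
KKKKKKKK
KKYYBKKK
YYYYYKKY
KKKKKKKK

Answer: KKKKKKKK
KKKKKKKK
KKYYBKKK
YYYYYKKY
KKKKKKKK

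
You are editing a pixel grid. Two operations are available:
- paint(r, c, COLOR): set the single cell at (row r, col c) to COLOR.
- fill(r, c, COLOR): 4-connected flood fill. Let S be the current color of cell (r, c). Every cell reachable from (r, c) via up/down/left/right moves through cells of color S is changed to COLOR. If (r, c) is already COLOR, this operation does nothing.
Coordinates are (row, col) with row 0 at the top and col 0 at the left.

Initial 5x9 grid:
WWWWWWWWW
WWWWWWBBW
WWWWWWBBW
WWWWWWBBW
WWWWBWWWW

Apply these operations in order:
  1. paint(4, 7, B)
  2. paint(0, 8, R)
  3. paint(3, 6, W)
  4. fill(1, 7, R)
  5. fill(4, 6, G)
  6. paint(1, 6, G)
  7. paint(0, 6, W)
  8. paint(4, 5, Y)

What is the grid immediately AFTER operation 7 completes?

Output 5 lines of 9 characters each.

Answer: GGGGGGWGR
GGGGGGGRW
GGGGGGRRW
GGGGGGGRW
GGGGBGGRW

Derivation:
After op 1 paint(4,7,B):
WWWWWWWWW
WWWWWWBBW
WWWWWWBBW
WWWWWWBBW
WWWWBWWBW
After op 2 paint(0,8,R):
WWWWWWWWR
WWWWWWBBW
WWWWWWBBW
WWWWWWBBW
WWWWBWWBW
After op 3 paint(3,6,W):
WWWWWWWWR
WWWWWWBBW
WWWWWWBBW
WWWWWWWBW
WWWWBWWBW
After op 4 fill(1,7,R) [6 cells changed]:
WWWWWWWWR
WWWWWWRRW
WWWWWWRRW
WWWWWWWRW
WWWWBWWRW
After op 5 fill(4,6,G) [33 cells changed]:
GGGGGGGGR
GGGGGGRRW
GGGGGGRRW
GGGGGGGRW
GGGGBGGRW
After op 6 paint(1,6,G):
GGGGGGGGR
GGGGGGGRW
GGGGGGRRW
GGGGGGGRW
GGGGBGGRW
After op 7 paint(0,6,W):
GGGGGGWGR
GGGGGGGRW
GGGGGGRRW
GGGGGGGRW
GGGGBGGRW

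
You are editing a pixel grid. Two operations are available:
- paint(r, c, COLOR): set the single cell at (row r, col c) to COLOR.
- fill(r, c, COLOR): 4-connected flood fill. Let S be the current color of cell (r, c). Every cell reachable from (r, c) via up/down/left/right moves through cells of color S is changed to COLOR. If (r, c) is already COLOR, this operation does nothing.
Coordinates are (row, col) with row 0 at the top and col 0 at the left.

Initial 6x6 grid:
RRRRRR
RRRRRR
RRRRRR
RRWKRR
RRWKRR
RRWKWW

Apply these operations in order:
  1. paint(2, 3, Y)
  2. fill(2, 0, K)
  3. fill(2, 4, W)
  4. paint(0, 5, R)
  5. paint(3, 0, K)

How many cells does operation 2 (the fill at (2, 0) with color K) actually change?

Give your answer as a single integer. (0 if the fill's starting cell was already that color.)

After op 1 paint(2,3,Y):
RRRRRR
RRRRRR
RRRYRR
RRWKRR
RRWKRR
RRWKWW
After op 2 fill(2,0,K) [27 cells changed]:
KKKKKK
KKKKKK
KKKYKK
KKWKKK
KKWKKK
KKWKWW

Answer: 27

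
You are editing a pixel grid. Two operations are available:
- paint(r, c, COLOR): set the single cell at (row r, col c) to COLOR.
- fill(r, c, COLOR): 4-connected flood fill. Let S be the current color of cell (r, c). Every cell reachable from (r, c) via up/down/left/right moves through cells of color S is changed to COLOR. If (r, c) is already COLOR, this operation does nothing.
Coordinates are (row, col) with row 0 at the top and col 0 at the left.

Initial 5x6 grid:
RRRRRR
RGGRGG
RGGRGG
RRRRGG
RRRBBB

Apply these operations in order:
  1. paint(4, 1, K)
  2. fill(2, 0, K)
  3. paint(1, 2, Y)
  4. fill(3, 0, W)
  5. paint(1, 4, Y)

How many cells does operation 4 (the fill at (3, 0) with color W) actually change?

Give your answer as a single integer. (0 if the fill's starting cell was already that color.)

After op 1 paint(4,1,K):
RRRRRR
RGGRGG
RGGRGG
RRRRGG
RKRBBB
After op 2 fill(2,0,K) [16 cells changed]:
KKKKKK
KGGKGG
KGGKGG
KKKKGG
KKKBBB
After op 3 paint(1,2,Y):
KKKKKK
KGYKGG
KGGKGG
KKKKGG
KKKBBB
After op 4 fill(3,0,W) [17 cells changed]:
WWWWWW
WGYWGG
WGGWGG
WWWWGG
WWWBBB

Answer: 17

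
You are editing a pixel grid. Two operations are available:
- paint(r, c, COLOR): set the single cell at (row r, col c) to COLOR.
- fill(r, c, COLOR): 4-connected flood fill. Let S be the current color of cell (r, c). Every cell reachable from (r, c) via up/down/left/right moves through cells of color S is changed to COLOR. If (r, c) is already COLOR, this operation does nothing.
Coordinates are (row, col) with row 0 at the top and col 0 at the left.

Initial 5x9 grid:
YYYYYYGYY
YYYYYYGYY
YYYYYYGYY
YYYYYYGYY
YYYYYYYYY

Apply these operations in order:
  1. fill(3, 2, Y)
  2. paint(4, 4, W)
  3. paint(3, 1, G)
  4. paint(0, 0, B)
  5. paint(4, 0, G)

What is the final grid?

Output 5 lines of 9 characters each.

After op 1 fill(3,2,Y) [0 cells changed]:
YYYYYYGYY
YYYYYYGYY
YYYYYYGYY
YYYYYYGYY
YYYYYYYYY
After op 2 paint(4,4,W):
YYYYYYGYY
YYYYYYGYY
YYYYYYGYY
YYYYYYGYY
YYYYWYYYY
After op 3 paint(3,1,G):
YYYYYYGYY
YYYYYYGYY
YYYYYYGYY
YGYYYYGYY
YYYYWYYYY
After op 4 paint(0,0,B):
BYYYYYGYY
YYYYYYGYY
YYYYYYGYY
YGYYYYGYY
YYYYWYYYY
After op 5 paint(4,0,G):
BYYYYYGYY
YYYYYYGYY
YYYYYYGYY
YGYYYYGYY
GYYYWYYYY

Answer: BYYYYYGYY
YYYYYYGYY
YYYYYYGYY
YGYYYYGYY
GYYYWYYYY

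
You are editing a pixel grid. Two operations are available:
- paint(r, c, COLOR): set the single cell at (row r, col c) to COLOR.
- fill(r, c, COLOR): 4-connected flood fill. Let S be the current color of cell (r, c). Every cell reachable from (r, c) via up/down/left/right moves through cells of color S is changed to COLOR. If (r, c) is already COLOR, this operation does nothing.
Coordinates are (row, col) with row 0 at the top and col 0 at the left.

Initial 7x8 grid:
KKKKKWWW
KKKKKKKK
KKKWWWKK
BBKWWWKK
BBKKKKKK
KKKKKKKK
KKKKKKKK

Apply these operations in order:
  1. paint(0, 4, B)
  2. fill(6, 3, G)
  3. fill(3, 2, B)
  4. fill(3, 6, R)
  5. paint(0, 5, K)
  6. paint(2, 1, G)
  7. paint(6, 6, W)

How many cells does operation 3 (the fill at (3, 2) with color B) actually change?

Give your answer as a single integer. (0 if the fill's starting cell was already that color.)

After op 1 paint(0,4,B):
KKKKBWWW
KKKKKKKK
KKKWWWKK
BBKWWWKK
BBKKKKKK
KKKKKKKK
KKKKKKKK
After op 2 fill(6,3,G) [42 cells changed]:
GGGGBWWW
GGGGGGGG
GGGWWWGG
BBGWWWGG
BBGGGGGG
GGGGGGGG
GGGGGGGG
After op 3 fill(3,2,B) [42 cells changed]:
BBBBBWWW
BBBBBBBB
BBBWWWBB
BBBWWWBB
BBBBBBBB
BBBBBBBB
BBBBBBBB

Answer: 42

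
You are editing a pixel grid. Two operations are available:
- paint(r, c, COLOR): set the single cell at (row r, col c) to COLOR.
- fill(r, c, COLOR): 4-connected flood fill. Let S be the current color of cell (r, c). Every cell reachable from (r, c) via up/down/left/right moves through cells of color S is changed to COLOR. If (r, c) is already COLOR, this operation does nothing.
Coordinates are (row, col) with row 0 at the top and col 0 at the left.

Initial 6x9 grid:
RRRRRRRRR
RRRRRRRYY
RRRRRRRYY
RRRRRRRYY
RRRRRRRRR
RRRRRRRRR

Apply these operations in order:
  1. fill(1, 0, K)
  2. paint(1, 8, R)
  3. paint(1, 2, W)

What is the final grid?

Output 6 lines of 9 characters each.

Answer: KKKKKKKKK
KKWKKKKYR
KKKKKKKYY
KKKKKKKYY
KKKKKKKKK
KKKKKKKKK

Derivation:
After op 1 fill(1,0,K) [48 cells changed]:
KKKKKKKKK
KKKKKKKYY
KKKKKKKYY
KKKKKKKYY
KKKKKKKKK
KKKKKKKKK
After op 2 paint(1,8,R):
KKKKKKKKK
KKKKKKKYR
KKKKKKKYY
KKKKKKKYY
KKKKKKKKK
KKKKKKKKK
After op 3 paint(1,2,W):
KKKKKKKKK
KKWKKKKYR
KKKKKKKYY
KKKKKKKYY
KKKKKKKKK
KKKKKKKKK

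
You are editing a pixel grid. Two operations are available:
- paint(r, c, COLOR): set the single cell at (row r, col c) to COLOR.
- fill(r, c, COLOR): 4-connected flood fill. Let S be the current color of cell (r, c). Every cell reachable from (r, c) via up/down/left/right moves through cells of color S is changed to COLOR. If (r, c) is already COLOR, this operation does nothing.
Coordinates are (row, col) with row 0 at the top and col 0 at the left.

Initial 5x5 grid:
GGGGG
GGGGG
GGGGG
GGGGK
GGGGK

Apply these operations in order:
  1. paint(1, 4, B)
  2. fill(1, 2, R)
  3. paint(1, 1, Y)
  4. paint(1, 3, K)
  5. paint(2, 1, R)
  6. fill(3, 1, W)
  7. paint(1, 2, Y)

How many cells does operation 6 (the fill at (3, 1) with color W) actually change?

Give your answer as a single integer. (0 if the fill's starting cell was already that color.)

After op 1 paint(1,4,B):
GGGGG
GGGGB
GGGGG
GGGGK
GGGGK
After op 2 fill(1,2,R) [22 cells changed]:
RRRRR
RRRRB
RRRRR
RRRRK
RRRRK
After op 3 paint(1,1,Y):
RRRRR
RYRRB
RRRRR
RRRRK
RRRRK
After op 4 paint(1,3,K):
RRRRR
RYRKB
RRRRR
RRRRK
RRRRK
After op 5 paint(2,1,R):
RRRRR
RYRKB
RRRRR
RRRRK
RRRRK
After op 6 fill(3,1,W) [20 cells changed]:
WWWWW
WYWKB
WWWWW
WWWWK
WWWWK

Answer: 20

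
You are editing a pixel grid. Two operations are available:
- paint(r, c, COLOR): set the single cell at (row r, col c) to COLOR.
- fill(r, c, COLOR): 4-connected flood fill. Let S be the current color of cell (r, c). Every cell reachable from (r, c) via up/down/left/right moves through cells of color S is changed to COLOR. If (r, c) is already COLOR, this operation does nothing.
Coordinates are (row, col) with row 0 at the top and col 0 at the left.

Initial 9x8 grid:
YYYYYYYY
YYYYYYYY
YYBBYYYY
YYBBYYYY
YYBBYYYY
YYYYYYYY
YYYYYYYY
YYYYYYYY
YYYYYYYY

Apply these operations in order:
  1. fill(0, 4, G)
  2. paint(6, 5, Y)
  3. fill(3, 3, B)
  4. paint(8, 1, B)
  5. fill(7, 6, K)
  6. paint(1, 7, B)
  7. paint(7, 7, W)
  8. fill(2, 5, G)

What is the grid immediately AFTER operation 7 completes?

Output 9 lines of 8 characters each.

Answer: KKKKKKKK
KKKKKKKB
KKBBKKKK
KKBBKKKK
KKBBKKKK
KKKKKKKK
KKKKKYKK
KKKKKKKW
KBKKKKKK

Derivation:
After op 1 fill(0,4,G) [66 cells changed]:
GGGGGGGG
GGGGGGGG
GGBBGGGG
GGBBGGGG
GGBBGGGG
GGGGGGGG
GGGGGGGG
GGGGGGGG
GGGGGGGG
After op 2 paint(6,5,Y):
GGGGGGGG
GGGGGGGG
GGBBGGGG
GGBBGGGG
GGBBGGGG
GGGGGGGG
GGGGGYGG
GGGGGGGG
GGGGGGGG
After op 3 fill(3,3,B) [0 cells changed]:
GGGGGGGG
GGGGGGGG
GGBBGGGG
GGBBGGGG
GGBBGGGG
GGGGGGGG
GGGGGYGG
GGGGGGGG
GGGGGGGG
After op 4 paint(8,1,B):
GGGGGGGG
GGGGGGGG
GGBBGGGG
GGBBGGGG
GGBBGGGG
GGGGGGGG
GGGGGYGG
GGGGGGGG
GBGGGGGG
After op 5 fill(7,6,K) [64 cells changed]:
KKKKKKKK
KKKKKKKK
KKBBKKKK
KKBBKKKK
KKBBKKKK
KKKKKKKK
KKKKKYKK
KKKKKKKK
KBKKKKKK
After op 6 paint(1,7,B):
KKKKKKKK
KKKKKKKB
KKBBKKKK
KKBBKKKK
KKBBKKKK
KKKKKKKK
KKKKKYKK
KKKKKKKK
KBKKKKKK
After op 7 paint(7,7,W):
KKKKKKKK
KKKKKKKB
KKBBKKKK
KKBBKKKK
KKBBKKKK
KKKKKKKK
KKKKKYKK
KKKKKKKW
KBKKKKKK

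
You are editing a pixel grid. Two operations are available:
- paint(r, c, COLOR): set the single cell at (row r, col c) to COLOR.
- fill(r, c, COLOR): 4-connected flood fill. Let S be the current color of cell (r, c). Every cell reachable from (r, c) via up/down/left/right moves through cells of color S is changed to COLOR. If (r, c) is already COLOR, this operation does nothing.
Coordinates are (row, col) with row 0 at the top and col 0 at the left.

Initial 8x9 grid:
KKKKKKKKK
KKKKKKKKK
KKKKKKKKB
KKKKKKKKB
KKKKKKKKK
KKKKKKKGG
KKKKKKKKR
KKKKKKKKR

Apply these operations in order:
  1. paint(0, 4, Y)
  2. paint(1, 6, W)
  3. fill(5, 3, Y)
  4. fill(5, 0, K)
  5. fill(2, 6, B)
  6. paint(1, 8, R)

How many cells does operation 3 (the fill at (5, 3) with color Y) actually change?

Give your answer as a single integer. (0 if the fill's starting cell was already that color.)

Answer: 64

Derivation:
After op 1 paint(0,4,Y):
KKKKYKKKK
KKKKKKKKK
KKKKKKKKB
KKKKKKKKB
KKKKKKKKK
KKKKKKKGG
KKKKKKKKR
KKKKKKKKR
After op 2 paint(1,6,W):
KKKKYKKKK
KKKKKKWKK
KKKKKKKKB
KKKKKKKKB
KKKKKKKKK
KKKKKKKGG
KKKKKKKKR
KKKKKKKKR
After op 3 fill(5,3,Y) [64 cells changed]:
YYYYYYYYY
YYYYYYWYY
YYYYYYYYB
YYYYYYYYB
YYYYYYYYY
YYYYYYYGG
YYYYYYYYR
YYYYYYYYR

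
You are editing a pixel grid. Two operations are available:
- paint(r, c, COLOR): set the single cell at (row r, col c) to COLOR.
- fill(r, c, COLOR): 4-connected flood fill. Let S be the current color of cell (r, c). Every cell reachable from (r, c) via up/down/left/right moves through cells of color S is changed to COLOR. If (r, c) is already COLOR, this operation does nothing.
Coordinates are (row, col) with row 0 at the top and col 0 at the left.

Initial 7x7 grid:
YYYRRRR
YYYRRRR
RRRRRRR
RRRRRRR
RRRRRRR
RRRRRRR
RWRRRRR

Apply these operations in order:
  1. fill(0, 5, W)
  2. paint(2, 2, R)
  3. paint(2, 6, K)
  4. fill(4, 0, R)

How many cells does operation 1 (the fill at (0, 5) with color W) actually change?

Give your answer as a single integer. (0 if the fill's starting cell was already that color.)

After op 1 fill(0,5,W) [42 cells changed]:
YYYWWWW
YYYWWWW
WWWWWWW
WWWWWWW
WWWWWWW
WWWWWWW
WWWWWWW

Answer: 42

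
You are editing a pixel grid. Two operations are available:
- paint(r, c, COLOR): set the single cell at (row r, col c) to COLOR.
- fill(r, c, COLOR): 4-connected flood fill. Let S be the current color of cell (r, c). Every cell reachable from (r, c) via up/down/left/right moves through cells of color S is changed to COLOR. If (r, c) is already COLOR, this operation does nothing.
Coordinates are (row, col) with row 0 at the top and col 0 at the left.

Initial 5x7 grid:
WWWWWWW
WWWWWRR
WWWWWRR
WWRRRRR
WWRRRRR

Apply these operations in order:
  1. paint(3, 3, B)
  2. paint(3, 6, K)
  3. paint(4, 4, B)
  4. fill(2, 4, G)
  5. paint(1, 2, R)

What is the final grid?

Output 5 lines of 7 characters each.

After op 1 paint(3,3,B):
WWWWWWW
WWWWWRR
WWWWWRR
WWRBRRR
WWRRRRR
After op 2 paint(3,6,K):
WWWWWWW
WWWWWRR
WWWWWRR
WWRBRRK
WWRRRRR
After op 3 paint(4,4,B):
WWWWWWW
WWWWWRR
WWWWWRR
WWRBRRK
WWRRBRR
After op 4 fill(2,4,G) [21 cells changed]:
GGGGGGG
GGGGGRR
GGGGGRR
GGRBRRK
GGRRBRR
After op 5 paint(1,2,R):
GGGGGGG
GGRGGRR
GGGGGRR
GGRBRRK
GGRRBRR

Answer: GGGGGGG
GGRGGRR
GGGGGRR
GGRBRRK
GGRRBRR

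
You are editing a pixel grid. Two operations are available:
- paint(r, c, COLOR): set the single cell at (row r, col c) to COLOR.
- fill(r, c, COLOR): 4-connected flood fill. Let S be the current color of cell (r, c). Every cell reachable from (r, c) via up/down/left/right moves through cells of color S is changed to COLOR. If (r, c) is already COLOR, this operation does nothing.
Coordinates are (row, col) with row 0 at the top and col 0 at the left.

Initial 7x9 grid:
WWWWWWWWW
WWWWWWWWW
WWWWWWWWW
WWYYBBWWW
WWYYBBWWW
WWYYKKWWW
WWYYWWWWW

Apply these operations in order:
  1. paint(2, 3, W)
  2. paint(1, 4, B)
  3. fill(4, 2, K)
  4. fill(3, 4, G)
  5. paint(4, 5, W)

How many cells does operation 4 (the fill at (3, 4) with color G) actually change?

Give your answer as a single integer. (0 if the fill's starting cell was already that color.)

After op 1 paint(2,3,W):
WWWWWWWWW
WWWWWWWWW
WWWWWWWWW
WWYYBBWWW
WWYYBBWWW
WWYYKKWWW
WWYYWWWWW
After op 2 paint(1,4,B):
WWWWWWWWW
WWWWBWWWW
WWWWWWWWW
WWYYBBWWW
WWYYBBWWW
WWYYKKWWW
WWYYWWWWW
After op 3 fill(4,2,K) [8 cells changed]:
WWWWWWWWW
WWWWBWWWW
WWWWWWWWW
WWKKBBWWW
WWKKBBWWW
WWKKKKWWW
WWKKWWWWW
After op 4 fill(3,4,G) [4 cells changed]:
WWWWWWWWW
WWWWBWWWW
WWWWWWWWW
WWKKGGWWW
WWKKGGWWW
WWKKKKWWW
WWKKWWWWW

Answer: 4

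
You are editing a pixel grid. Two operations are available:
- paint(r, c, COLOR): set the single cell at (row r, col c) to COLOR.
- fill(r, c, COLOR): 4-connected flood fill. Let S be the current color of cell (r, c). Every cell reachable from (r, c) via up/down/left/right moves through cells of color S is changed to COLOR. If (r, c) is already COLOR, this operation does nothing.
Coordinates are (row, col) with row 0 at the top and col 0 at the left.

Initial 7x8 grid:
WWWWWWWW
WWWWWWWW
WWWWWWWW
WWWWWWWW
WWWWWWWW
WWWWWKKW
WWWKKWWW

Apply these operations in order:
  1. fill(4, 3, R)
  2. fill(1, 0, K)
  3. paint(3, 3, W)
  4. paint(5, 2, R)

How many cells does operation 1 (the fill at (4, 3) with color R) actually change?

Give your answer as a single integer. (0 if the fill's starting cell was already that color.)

Answer: 52

Derivation:
After op 1 fill(4,3,R) [52 cells changed]:
RRRRRRRR
RRRRRRRR
RRRRRRRR
RRRRRRRR
RRRRRRRR
RRRRRKKR
RRRKKRRR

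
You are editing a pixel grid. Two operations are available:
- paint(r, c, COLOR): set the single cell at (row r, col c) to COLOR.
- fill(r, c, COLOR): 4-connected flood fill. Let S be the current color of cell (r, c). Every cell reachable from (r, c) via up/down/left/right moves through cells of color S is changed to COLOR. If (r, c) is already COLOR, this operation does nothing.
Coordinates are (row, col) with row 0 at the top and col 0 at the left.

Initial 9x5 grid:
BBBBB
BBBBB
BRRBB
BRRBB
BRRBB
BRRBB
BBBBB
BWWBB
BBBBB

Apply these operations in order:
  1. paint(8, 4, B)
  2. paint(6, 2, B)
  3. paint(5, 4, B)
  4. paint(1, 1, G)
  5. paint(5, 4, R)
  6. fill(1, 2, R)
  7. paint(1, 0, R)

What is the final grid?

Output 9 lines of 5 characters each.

After op 1 paint(8,4,B):
BBBBB
BBBBB
BRRBB
BRRBB
BRRBB
BRRBB
BBBBB
BWWBB
BBBBB
After op 2 paint(6,2,B):
BBBBB
BBBBB
BRRBB
BRRBB
BRRBB
BRRBB
BBBBB
BWWBB
BBBBB
After op 3 paint(5,4,B):
BBBBB
BBBBB
BRRBB
BRRBB
BRRBB
BRRBB
BBBBB
BWWBB
BBBBB
After op 4 paint(1,1,G):
BBBBB
BGBBB
BRRBB
BRRBB
BRRBB
BRRBB
BBBBB
BWWBB
BBBBB
After op 5 paint(5,4,R):
BBBBB
BGBBB
BRRBB
BRRBB
BRRBB
BRRBR
BBBBB
BWWBB
BBBBB
After op 6 fill(1,2,R) [33 cells changed]:
RRRRR
RGRRR
RRRRR
RRRRR
RRRRR
RRRRR
RRRRR
RWWRR
RRRRR
After op 7 paint(1,0,R):
RRRRR
RGRRR
RRRRR
RRRRR
RRRRR
RRRRR
RRRRR
RWWRR
RRRRR

Answer: RRRRR
RGRRR
RRRRR
RRRRR
RRRRR
RRRRR
RRRRR
RWWRR
RRRRR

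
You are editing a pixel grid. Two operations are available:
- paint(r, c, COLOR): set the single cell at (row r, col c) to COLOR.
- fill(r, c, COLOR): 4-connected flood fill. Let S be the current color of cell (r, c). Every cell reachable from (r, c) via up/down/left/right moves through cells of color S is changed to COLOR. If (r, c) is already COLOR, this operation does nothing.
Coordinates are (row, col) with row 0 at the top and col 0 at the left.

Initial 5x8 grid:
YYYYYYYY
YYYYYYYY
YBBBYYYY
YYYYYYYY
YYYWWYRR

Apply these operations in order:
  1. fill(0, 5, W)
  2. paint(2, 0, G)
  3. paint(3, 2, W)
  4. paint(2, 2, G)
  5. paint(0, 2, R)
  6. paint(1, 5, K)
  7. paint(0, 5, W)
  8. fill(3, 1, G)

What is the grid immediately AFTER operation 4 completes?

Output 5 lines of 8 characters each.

After op 1 fill(0,5,W) [33 cells changed]:
WWWWWWWW
WWWWWWWW
WBBBWWWW
WWWWWWWW
WWWWWWRR
After op 2 paint(2,0,G):
WWWWWWWW
WWWWWWWW
GBBBWWWW
WWWWWWWW
WWWWWWRR
After op 3 paint(3,2,W):
WWWWWWWW
WWWWWWWW
GBBBWWWW
WWWWWWWW
WWWWWWRR
After op 4 paint(2,2,G):
WWWWWWWW
WWWWWWWW
GBGBWWWW
WWWWWWWW
WWWWWWRR

Answer: WWWWWWWW
WWWWWWWW
GBGBWWWW
WWWWWWWW
WWWWWWRR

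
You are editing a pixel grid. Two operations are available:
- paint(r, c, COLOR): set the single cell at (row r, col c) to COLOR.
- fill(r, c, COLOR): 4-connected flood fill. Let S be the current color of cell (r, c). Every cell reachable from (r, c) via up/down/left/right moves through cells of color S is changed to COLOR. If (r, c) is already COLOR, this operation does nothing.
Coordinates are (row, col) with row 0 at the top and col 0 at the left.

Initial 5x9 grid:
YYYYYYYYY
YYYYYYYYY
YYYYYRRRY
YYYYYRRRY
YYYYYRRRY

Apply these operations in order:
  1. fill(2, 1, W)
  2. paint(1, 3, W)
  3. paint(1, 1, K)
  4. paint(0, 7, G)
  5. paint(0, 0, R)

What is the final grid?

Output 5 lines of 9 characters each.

After op 1 fill(2,1,W) [36 cells changed]:
WWWWWWWWW
WWWWWWWWW
WWWWWRRRW
WWWWWRRRW
WWWWWRRRW
After op 2 paint(1,3,W):
WWWWWWWWW
WWWWWWWWW
WWWWWRRRW
WWWWWRRRW
WWWWWRRRW
After op 3 paint(1,1,K):
WWWWWWWWW
WKWWWWWWW
WWWWWRRRW
WWWWWRRRW
WWWWWRRRW
After op 4 paint(0,7,G):
WWWWWWWGW
WKWWWWWWW
WWWWWRRRW
WWWWWRRRW
WWWWWRRRW
After op 5 paint(0,0,R):
RWWWWWWGW
WKWWWWWWW
WWWWWRRRW
WWWWWRRRW
WWWWWRRRW

Answer: RWWWWWWGW
WKWWWWWWW
WWWWWRRRW
WWWWWRRRW
WWWWWRRRW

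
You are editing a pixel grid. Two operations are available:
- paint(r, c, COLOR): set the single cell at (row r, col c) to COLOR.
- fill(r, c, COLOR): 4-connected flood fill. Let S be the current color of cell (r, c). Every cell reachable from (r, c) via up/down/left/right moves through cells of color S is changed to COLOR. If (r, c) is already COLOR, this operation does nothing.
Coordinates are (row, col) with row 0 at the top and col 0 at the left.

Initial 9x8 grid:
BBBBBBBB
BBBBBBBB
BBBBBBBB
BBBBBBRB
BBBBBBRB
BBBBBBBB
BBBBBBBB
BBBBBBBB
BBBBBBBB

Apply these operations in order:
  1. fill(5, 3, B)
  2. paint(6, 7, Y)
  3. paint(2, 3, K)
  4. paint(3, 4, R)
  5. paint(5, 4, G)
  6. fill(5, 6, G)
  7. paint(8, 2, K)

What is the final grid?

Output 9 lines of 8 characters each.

Answer: GGGGGGGG
GGGGGGGG
GGGKGGGG
GGGGRGRG
GGGGGGRG
GGGGGGGG
GGGGGGGY
GGGGGGGG
GGKGGGGG

Derivation:
After op 1 fill(5,3,B) [0 cells changed]:
BBBBBBBB
BBBBBBBB
BBBBBBBB
BBBBBBRB
BBBBBBRB
BBBBBBBB
BBBBBBBB
BBBBBBBB
BBBBBBBB
After op 2 paint(6,7,Y):
BBBBBBBB
BBBBBBBB
BBBBBBBB
BBBBBBRB
BBBBBBRB
BBBBBBBB
BBBBBBBY
BBBBBBBB
BBBBBBBB
After op 3 paint(2,3,K):
BBBBBBBB
BBBBBBBB
BBBKBBBB
BBBBBBRB
BBBBBBRB
BBBBBBBB
BBBBBBBY
BBBBBBBB
BBBBBBBB
After op 4 paint(3,4,R):
BBBBBBBB
BBBBBBBB
BBBKBBBB
BBBBRBRB
BBBBBBRB
BBBBBBBB
BBBBBBBY
BBBBBBBB
BBBBBBBB
After op 5 paint(5,4,G):
BBBBBBBB
BBBBBBBB
BBBKBBBB
BBBBRBRB
BBBBBBRB
BBBBGBBB
BBBBBBBY
BBBBBBBB
BBBBBBBB
After op 6 fill(5,6,G) [66 cells changed]:
GGGGGGGG
GGGGGGGG
GGGKGGGG
GGGGRGRG
GGGGGGRG
GGGGGGGG
GGGGGGGY
GGGGGGGG
GGGGGGGG
After op 7 paint(8,2,K):
GGGGGGGG
GGGGGGGG
GGGKGGGG
GGGGRGRG
GGGGGGRG
GGGGGGGG
GGGGGGGY
GGGGGGGG
GGKGGGGG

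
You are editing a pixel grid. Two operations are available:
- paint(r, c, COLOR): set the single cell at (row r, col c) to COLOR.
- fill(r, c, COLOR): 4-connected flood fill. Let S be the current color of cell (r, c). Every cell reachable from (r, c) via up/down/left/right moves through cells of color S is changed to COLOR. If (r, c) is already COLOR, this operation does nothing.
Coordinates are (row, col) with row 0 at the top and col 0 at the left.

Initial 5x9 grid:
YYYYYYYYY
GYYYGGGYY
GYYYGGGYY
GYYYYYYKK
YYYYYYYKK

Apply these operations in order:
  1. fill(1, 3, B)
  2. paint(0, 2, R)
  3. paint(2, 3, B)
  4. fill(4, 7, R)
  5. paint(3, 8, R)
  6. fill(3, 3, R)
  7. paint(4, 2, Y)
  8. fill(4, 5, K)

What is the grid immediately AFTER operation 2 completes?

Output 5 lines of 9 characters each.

Answer: BBRBBBBBB
GBBBGGGBB
GBBBGGGBB
GBBBBBBKK
BBBBBBBKK

Derivation:
After op 1 fill(1,3,B) [32 cells changed]:
BBBBBBBBB
GBBBGGGBB
GBBBGGGBB
GBBBBBBKK
BBBBBBBKK
After op 2 paint(0,2,R):
BBRBBBBBB
GBBBGGGBB
GBBBGGGBB
GBBBBBBKK
BBBBBBBKK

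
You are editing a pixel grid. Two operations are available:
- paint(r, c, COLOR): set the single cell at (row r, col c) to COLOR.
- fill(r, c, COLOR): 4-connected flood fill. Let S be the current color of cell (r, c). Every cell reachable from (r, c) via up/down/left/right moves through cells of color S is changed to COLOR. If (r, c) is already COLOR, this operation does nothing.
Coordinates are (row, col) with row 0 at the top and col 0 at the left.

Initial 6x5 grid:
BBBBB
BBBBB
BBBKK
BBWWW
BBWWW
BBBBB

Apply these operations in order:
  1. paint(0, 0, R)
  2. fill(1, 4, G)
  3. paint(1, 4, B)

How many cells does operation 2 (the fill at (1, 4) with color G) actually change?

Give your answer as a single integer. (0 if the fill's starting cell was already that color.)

Answer: 21

Derivation:
After op 1 paint(0,0,R):
RBBBB
BBBBB
BBBKK
BBWWW
BBWWW
BBBBB
After op 2 fill(1,4,G) [21 cells changed]:
RGGGG
GGGGG
GGGKK
GGWWW
GGWWW
GGGGG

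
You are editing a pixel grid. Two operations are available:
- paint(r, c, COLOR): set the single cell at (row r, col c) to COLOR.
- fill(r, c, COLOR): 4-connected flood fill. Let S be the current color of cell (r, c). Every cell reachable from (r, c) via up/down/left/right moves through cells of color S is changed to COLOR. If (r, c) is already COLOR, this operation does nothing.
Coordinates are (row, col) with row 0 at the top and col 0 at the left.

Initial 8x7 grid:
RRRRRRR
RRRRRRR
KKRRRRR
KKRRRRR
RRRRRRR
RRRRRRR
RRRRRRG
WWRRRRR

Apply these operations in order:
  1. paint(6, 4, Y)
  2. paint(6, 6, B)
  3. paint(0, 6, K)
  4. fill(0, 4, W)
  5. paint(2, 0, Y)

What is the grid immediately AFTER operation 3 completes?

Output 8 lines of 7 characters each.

After op 1 paint(6,4,Y):
RRRRRRR
RRRRRRR
KKRRRRR
KKRRRRR
RRRRRRR
RRRRRRR
RRRRYRG
WWRRRRR
After op 2 paint(6,6,B):
RRRRRRR
RRRRRRR
KKRRRRR
KKRRRRR
RRRRRRR
RRRRRRR
RRRRYRB
WWRRRRR
After op 3 paint(0,6,K):
RRRRRRK
RRRRRRR
KKRRRRR
KKRRRRR
RRRRRRR
RRRRRRR
RRRRYRB
WWRRRRR

Answer: RRRRRRK
RRRRRRR
KKRRRRR
KKRRRRR
RRRRRRR
RRRRRRR
RRRRYRB
WWRRRRR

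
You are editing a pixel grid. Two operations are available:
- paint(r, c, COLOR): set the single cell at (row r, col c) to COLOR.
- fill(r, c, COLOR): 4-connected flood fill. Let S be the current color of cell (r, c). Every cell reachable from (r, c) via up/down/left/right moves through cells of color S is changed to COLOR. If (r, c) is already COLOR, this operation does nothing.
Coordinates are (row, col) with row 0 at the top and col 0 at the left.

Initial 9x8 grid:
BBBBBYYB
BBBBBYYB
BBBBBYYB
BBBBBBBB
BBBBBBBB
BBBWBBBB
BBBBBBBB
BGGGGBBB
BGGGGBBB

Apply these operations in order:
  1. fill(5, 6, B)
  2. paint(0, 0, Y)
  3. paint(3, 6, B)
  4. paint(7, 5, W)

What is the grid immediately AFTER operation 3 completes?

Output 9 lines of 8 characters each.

Answer: YBBBBYYB
BBBBBYYB
BBBBBYYB
BBBBBBBB
BBBBBBBB
BBBWBBBB
BBBBBBBB
BGGGGBBB
BGGGGBBB

Derivation:
After op 1 fill(5,6,B) [0 cells changed]:
BBBBBYYB
BBBBBYYB
BBBBBYYB
BBBBBBBB
BBBBBBBB
BBBWBBBB
BBBBBBBB
BGGGGBBB
BGGGGBBB
After op 2 paint(0,0,Y):
YBBBBYYB
BBBBBYYB
BBBBBYYB
BBBBBBBB
BBBBBBBB
BBBWBBBB
BBBBBBBB
BGGGGBBB
BGGGGBBB
After op 3 paint(3,6,B):
YBBBBYYB
BBBBBYYB
BBBBBYYB
BBBBBBBB
BBBBBBBB
BBBWBBBB
BBBBBBBB
BGGGGBBB
BGGGGBBB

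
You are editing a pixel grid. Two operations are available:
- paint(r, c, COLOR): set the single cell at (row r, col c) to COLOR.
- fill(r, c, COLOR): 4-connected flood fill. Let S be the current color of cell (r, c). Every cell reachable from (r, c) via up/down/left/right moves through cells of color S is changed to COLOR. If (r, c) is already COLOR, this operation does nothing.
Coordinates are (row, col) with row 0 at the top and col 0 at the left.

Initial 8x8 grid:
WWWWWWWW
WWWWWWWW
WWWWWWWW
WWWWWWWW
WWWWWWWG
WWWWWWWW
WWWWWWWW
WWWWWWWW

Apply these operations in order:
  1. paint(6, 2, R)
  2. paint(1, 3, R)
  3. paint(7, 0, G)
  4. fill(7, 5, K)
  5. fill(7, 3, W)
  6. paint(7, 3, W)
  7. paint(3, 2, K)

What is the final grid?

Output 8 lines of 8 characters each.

Answer: WWWWWWWW
WWWRWWWW
WWWWWWWW
WWKWWWWW
WWWWWWWG
WWWWWWWW
WWRWWWWW
GWWWWWWW

Derivation:
After op 1 paint(6,2,R):
WWWWWWWW
WWWWWWWW
WWWWWWWW
WWWWWWWW
WWWWWWWG
WWWWWWWW
WWRWWWWW
WWWWWWWW
After op 2 paint(1,3,R):
WWWWWWWW
WWWRWWWW
WWWWWWWW
WWWWWWWW
WWWWWWWG
WWWWWWWW
WWRWWWWW
WWWWWWWW
After op 3 paint(7,0,G):
WWWWWWWW
WWWRWWWW
WWWWWWWW
WWWWWWWW
WWWWWWWG
WWWWWWWW
WWRWWWWW
GWWWWWWW
After op 4 fill(7,5,K) [60 cells changed]:
KKKKKKKK
KKKRKKKK
KKKKKKKK
KKKKKKKK
KKKKKKKG
KKKKKKKK
KKRKKKKK
GKKKKKKK
After op 5 fill(7,3,W) [60 cells changed]:
WWWWWWWW
WWWRWWWW
WWWWWWWW
WWWWWWWW
WWWWWWWG
WWWWWWWW
WWRWWWWW
GWWWWWWW
After op 6 paint(7,3,W):
WWWWWWWW
WWWRWWWW
WWWWWWWW
WWWWWWWW
WWWWWWWG
WWWWWWWW
WWRWWWWW
GWWWWWWW
After op 7 paint(3,2,K):
WWWWWWWW
WWWRWWWW
WWWWWWWW
WWKWWWWW
WWWWWWWG
WWWWWWWW
WWRWWWWW
GWWWWWWW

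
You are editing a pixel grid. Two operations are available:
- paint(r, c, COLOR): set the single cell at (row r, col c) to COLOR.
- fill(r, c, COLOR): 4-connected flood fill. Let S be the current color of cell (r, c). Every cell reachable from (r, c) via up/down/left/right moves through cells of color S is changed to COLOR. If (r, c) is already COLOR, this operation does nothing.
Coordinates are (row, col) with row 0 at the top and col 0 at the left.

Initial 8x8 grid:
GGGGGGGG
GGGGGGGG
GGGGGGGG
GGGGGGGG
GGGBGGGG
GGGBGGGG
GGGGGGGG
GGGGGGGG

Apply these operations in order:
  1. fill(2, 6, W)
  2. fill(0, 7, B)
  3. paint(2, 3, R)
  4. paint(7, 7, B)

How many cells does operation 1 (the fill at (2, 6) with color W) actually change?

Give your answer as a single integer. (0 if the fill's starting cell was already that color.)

After op 1 fill(2,6,W) [62 cells changed]:
WWWWWWWW
WWWWWWWW
WWWWWWWW
WWWWWWWW
WWWBWWWW
WWWBWWWW
WWWWWWWW
WWWWWWWW

Answer: 62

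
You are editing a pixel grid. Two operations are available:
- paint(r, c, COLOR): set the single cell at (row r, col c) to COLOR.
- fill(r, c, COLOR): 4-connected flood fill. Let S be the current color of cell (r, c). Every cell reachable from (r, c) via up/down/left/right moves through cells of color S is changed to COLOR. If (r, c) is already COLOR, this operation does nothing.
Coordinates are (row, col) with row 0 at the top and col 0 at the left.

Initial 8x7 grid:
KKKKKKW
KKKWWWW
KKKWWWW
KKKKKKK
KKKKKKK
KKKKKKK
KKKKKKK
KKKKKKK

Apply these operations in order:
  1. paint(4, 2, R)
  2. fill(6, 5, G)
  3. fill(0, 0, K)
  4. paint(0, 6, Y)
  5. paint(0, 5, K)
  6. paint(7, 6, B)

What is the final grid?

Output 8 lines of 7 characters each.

Answer: KKKKKKY
KKKWWWW
KKKWWWW
KKKKKKK
KKRKKKK
KKKKKKK
KKKKKKK
KKKKKKB

Derivation:
After op 1 paint(4,2,R):
KKKKKKW
KKKWWWW
KKKWWWW
KKKKKKK
KKRKKKK
KKKKKKK
KKKKKKK
KKKKKKK
After op 2 fill(6,5,G) [46 cells changed]:
GGGGGGW
GGGWWWW
GGGWWWW
GGGGGGG
GGRGGGG
GGGGGGG
GGGGGGG
GGGGGGG
After op 3 fill(0,0,K) [46 cells changed]:
KKKKKKW
KKKWWWW
KKKWWWW
KKKKKKK
KKRKKKK
KKKKKKK
KKKKKKK
KKKKKKK
After op 4 paint(0,6,Y):
KKKKKKY
KKKWWWW
KKKWWWW
KKKKKKK
KKRKKKK
KKKKKKK
KKKKKKK
KKKKKKK
After op 5 paint(0,5,K):
KKKKKKY
KKKWWWW
KKKWWWW
KKKKKKK
KKRKKKK
KKKKKKK
KKKKKKK
KKKKKKK
After op 6 paint(7,6,B):
KKKKKKY
KKKWWWW
KKKWWWW
KKKKKKK
KKRKKKK
KKKKKKK
KKKKKKK
KKKKKKB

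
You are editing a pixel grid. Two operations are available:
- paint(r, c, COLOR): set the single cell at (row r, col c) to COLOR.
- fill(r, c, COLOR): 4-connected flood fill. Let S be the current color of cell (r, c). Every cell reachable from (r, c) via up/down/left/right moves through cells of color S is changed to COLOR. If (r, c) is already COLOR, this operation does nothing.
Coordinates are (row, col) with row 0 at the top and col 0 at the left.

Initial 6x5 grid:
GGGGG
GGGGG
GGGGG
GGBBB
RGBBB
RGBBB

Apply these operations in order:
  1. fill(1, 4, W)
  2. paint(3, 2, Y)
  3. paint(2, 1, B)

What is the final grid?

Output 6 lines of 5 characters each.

Answer: WWWWW
WWWWW
WBWWW
WWYBB
RWBBB
RWBBB

Derivation:
After op 1 fill(1,4,W) [19 cells changed]:
WWWWW
WWWWW
WWWWW
WWBBB
RWBBB
RWBBB
After op 2 paint(3,2,Y):
WWWWW
WWWWW
WWWWW
WWYBB
RWBBB
RWBBB
After op 3 paint(2,1,B):
WWWWW
WWWWW
WBWWW
WWYBB
RWBBB
RWBBB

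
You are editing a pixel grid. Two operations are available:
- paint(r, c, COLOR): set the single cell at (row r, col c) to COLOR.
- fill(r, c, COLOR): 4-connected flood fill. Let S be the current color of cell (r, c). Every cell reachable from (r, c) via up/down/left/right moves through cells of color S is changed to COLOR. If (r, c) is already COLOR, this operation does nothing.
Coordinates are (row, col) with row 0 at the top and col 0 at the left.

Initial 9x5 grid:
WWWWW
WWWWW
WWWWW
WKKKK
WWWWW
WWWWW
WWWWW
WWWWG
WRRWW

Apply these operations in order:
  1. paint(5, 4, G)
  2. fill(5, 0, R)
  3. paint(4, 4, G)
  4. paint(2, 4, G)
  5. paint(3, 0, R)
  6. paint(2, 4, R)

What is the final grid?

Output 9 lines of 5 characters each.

Answer: RRRRR
RRRRR
RRRRR
RKKKK
RRRRG
RRRRG
RRRRR
RRRRG
RRRRR

Derivation:
After op 1 paint(5,4,G):
WWWWW
WWWWW
WWWWW
WKKKK
WWWWW
WWWWG
WWWWW
WWWWG
WRRWW
After op 2 fill(5,0,R) [37 cells changed]:
RRRRR
RRRRR
RRRRR
RKKKK
RRRRR
RRRRG
RRRRR
RRRRG
RRRRR
After op 3 paint(4,4,G):
RRRRR
RRRRR
RRRRR
RKKKK
RRRRG
RRRRG
RRRRR
RRRRG
RRRRR
After op 4 paint(2,4,G):
RRRRR
RRRRR
RRRRG
RKKKK
RRRRG
RRRRG
RRRRR
RRRRG
RRRRR
After op 5 paint(3,0,R):
RRRRR
RRRRR
RRRRG
RKKKK
RRRRG
RRRRG
RRRRR
RRRRG
RRRRR
After op 6 paint(2,4,R):
RRRRR
RRRRR
RRRRR
RKKKK
RRRRG
RRRRG
RRRRR
RRRRG
RRRRR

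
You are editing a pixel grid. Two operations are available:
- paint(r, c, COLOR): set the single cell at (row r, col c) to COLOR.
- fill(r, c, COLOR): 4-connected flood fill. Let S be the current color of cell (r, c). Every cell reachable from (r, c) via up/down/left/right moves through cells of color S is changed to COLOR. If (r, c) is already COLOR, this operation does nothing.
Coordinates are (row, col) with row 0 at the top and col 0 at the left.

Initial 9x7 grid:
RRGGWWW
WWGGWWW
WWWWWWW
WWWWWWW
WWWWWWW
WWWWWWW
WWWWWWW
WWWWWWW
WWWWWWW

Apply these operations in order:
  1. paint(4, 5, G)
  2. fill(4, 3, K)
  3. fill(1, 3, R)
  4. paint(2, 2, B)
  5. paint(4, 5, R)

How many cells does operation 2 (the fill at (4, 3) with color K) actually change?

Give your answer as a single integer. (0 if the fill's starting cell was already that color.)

After op 1 paint(4,5,G):
RRGGWWW
WWGGWWW
WWWWWWW
WWWWWWW
WWWWWGW
WWWWWWW
WWWWWWW
WWWWWWW
WWWWWWW
After op 2 fill(4,3,K) [56 cells changed]:
RRGGKKK
KKGGKKK
KKKKKKK
KKKKKKK
KKKKKGK
KKKKKKK
KKKKKKK
KKKKKKK
KKKKKKK

Answer: 56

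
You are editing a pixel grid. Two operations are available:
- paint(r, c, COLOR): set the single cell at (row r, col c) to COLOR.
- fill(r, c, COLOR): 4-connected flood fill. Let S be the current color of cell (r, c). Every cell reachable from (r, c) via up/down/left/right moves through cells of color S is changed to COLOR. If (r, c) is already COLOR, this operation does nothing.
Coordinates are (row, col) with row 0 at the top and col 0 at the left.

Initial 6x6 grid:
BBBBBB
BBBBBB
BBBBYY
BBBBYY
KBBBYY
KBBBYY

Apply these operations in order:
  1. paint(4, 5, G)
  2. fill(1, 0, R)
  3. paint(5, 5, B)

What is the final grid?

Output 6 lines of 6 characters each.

Answer: RRRRRR
RRRRRR
RRRRYY
RRRRYY
KRRRYG
KRRRYB

Derivation:
After op 1 paint(4,5,G):
BBBBBB
BBBBBB
BBBBYY
BBBBYY
KBBBYG
KBBBYY
After op 2 fill(1,0,R) [26 cells changed]:
RRRRRR
RRRRRR
RRRRYY
RRRRYY
KRRRYG
KRRRYY
After op 3 paint(5,5,B):
RRRRRR
RRRRRR
RRRRYY
RRRRYY
KRRRYG
KRRRYB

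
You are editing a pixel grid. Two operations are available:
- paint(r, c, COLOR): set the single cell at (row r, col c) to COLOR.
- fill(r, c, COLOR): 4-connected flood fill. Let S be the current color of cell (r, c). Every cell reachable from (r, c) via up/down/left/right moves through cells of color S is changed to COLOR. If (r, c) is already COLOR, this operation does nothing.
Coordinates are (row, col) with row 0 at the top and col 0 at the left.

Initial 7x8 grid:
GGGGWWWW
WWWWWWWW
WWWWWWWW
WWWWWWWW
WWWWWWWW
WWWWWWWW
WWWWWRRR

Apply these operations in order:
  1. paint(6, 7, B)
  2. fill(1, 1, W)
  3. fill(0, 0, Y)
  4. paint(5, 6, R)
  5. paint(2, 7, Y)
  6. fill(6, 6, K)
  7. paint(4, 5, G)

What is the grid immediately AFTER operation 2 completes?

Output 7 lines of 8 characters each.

After op 1 paint(6,7,B):
GGGGWWWW
WWWWWWWW
WWWWWWWW
WWWWWWWW
WWWWWWWW
WWWWWWWW
WWWWWRRB
After op 2 fill(1,1,W) [0 cells changed]:
GGGGWWWW
WWWWWWWW
WWWWWWWW
WWWWWWWW
WWWWWWWW
WWWWWWWW
WWWWWRRB

Answer: GGGGWWWW
WWWWWWWW
WWWWWWWW
WWWWWWWW
WWWWWWWW
WWWWWWWW
WWWWWRRB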